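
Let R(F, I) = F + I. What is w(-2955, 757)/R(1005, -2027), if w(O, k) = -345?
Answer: 345/1022 ≈ 0.33757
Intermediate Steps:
w(-2955, 757)/R(1005, -2027) = -345/(1005 - 2027) = -345/(-1022) = -345*(-1/1022) = 345/1022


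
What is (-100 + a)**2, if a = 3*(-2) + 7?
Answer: 9801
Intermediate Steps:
a = 1 (a = -6 + 7 = 1)
(-100 + a)**2 = (-100 + 1)**2 = (-99)**2 = 9801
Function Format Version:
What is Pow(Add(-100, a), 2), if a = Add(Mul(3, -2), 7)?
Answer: 9801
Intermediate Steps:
a = 1 (a = Add(-6, 7) = 1)
Pow(Add(-100, a), 2) = Pow(Add(-100, 1), 2) = Pow(-99, 2) = 9801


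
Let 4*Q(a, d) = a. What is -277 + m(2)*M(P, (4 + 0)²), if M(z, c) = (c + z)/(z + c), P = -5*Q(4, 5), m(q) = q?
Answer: -275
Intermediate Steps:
Q(a, d) = a/4
P = -5 (P = -5*4/4 = -5*1 = -5)
M(z, c) = 1 (M(z, c) = (c + z)/(c + z) = 1)
-277 + m(2)*M(P, (4 + 0)²) = -277 + 2*1 = -277 + 2 = -275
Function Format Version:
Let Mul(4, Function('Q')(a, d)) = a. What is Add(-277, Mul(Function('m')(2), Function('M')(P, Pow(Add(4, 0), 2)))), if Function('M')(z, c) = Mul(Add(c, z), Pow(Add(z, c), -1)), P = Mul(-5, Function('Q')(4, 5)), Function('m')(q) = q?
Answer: -275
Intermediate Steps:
Function('Q')(a, d) = Mul(Rational(1, 4), a)
P = -5 (P = Mul(-5, Mul(Rational(1, 4), 4)) = Mul(-5, 1) = -5)
Function('M')(z, c) = 1 (Function('M')(z, c) = Mul(Add(c, z), Pow(Add(c, z), -1)) = 1)
Add(-277, Mul(Function('m')(2), Function('M')(P, Pow(Add(4, 0), 2)))) = Add(-277, Mul(2, 1)) = Add(-277, 2) = -275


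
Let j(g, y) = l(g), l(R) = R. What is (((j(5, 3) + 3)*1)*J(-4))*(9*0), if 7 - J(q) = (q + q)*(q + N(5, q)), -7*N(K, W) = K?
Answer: 0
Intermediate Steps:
N(K, W) = -K/7
j(g, y) = g
J(q) = 7 - 2*q*(-5/7 + q) (J(q) = 7 - (q + q)*(q - 1/7*5) = 7 - 2*q*(q - 5/7) = 7 - 2*q*(-5/7 + q))
(((j(5, 3) + 3)*1)*J(-4))*(9*0) = (((5 + 3)*1)*(7 - 2*(-4)**2 + (10/7)*(-4)))*(9*0) = ((8*1)*(7 - 2*16 - 40/7))*0 = (8*(7 - 32 - 40/7))*0 = (8*(-215/7))*0 = -1720/7*0 = 0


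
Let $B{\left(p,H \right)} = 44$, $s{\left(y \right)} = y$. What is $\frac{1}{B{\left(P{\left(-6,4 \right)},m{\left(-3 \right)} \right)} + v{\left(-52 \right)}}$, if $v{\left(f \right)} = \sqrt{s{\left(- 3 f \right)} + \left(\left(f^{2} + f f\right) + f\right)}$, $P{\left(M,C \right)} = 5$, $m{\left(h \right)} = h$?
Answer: $- \frac{11}{894} + \frac{\sqrt{1378}}{1788} \approx 0.0084572$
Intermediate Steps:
$v{\left(f \right)} = \sqrt{- 2 f + 2 f^{2}}$ ($v{\left(f \right)} = \sqrt{- 3 f + \left(\left(f^{2} + f f\right) + f\right)} = \sqrt{- 3 f + \left(\left(f^{2} + f^{2}\right) + f\right)} = \sqrt{- 3 f + \left(2 f^{2} + f\right)} = \sqrt{- 3 f + \left(f + 2 f^{2}\right)} = \sqrt{- 2 f + 2 f^{2}}$)
$\frac{1}{B{\left(P{\left(-6,4 \right)},m{\left(-3 \right)} \right)} + v{\left(-52 \right)}} = \frac{1}{44 + \sqrt{2} \sqrt{- 52 \left(-1 - 52\right)}} = \frac{1}{44 + \sqrt{2} \sqrt{\left(-52\right) \left(-53\right)}} = \frac{1}{44 + \sqrt{2} \sqrt{2756}} = \frac{1}{44 + \sqrt{2} \cdot 2 \sqrt{689}} = \frac{1}{44 + 2 \sqrt{1378}}$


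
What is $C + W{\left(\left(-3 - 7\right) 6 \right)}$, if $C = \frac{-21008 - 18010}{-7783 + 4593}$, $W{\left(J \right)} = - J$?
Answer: $\frac{115209}{1595} \approx 72.231$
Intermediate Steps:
$C = \frac{19509}{1595}$ ($C = - \frac{39018}{-3190} = \left(-39018\right) \left(- \frac{1}{3190}\right) = \frac{19509}{1595} \approx 12.231$)
$C + W{\left(\left(-3 - 7\right) 6 \right)} = \frac{19509}{1595} - \left(-3 - 7\right) 6 = \frac{19509}{1595} - \left(-10\right) 6 = \frac{19509}{1595} - -60 = \frac{19509}{1595} + 60 = \frac{115209}{1595}$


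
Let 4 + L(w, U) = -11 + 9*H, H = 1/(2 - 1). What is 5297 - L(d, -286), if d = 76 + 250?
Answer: 5303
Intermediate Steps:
d = 326
H = 1 (H = 1/1 = 1)
L(w, U) = -6 (L(w, U) = -4 + (-11 + 9*1) = -4 + (-11 + 9) = -4 - 2 = -6)
5297 - L(d, -286) = 5297 - 1*(-6) = 5297 + 6 = 5303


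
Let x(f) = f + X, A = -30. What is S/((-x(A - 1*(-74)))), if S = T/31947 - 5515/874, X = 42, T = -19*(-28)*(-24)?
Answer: 118051/1513084 ≈ 0.078020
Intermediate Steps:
T = -12768 (T = 532*(-24) = -12768)
x(f) = 42 + f (x(f) = f + 42 = 42 + f)
S = -118051/17594 (S = -12768/31947 - 5515/874 = -12768*1/31947 - 5515*1/874 = -4256/10649 - 5515/874 = -118051/17594 ≈ -6.7097)
S/((-x(A - 1*(-74)))) = -118051*(-1/(42 + (-30 - 1*(-74))))/17594 = -118051*(-1/(42 + (-30 + 74)))/17594 = -118051*(-1/(42 + 44))/17594 = -118051/(17594*((-1*86))) = -118051/17594/(-86) = -118051/17594*(-1/86) = 118051/1513084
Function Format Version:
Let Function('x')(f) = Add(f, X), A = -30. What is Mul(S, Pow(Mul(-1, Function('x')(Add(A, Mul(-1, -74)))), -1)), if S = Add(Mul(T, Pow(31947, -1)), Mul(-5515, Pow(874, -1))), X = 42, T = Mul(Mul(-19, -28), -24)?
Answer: Rational(118051, 1513084) ≈ 0.078020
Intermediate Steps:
T = -12768 (T = Mul(532, -24) = -12768)
Function('x')(f) = Add(42, f) (Function('x')(f) = Add(f, 42) = Add(42, f))
S = Rational(-118051, 17594) (S = Add(Mul(-12768, Pow(31947, -1)), Mul(-5515, Pow(874, -1))) = Add(Mul(-12768, Rational(1, 31947)), Mul(-5515, Rational(1, 874))) = Add(Rational(-4256, 10649), Rational(-5515, 874)) = Rational(-118051, 17594) ≈ -6.7097)
Mul(S, Pow(Mul(-1, Function('x')(Add(A, Mul(-1, -74)))), -1)) = Mul(Rational(-118051, 17594), Pow(Mul(-1, Add(42, Add(-30, Mul(-1, -74)))), -1)) = Mul(Rational(-118051, 17594), Pow(Mul(-1, Add(42, Add(-30, 74))), -1)) = Mul(Rational(-118051, 17594), Pow(Mul(-1, Add(42, 44)), -1)) = Mul(Rational(-118051, 17594), Pow(Mul(-1, 86), -1)) = Mul(Rational(-118051, 17594), Pow(-86, -1)) = Mul(Rational(-118051, 17594), Rational(-1, 86)) = Rational(118051, 1513084)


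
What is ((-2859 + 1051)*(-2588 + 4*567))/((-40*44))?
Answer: -3616/11 ≈ -328.73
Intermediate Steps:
((-2859 + 1051)*(-2588 + 4*567))/((-40*44)) = -1808*(-2588 + 2268)/(-1760) = -1808*(-320)*(-1/1760) = 578560*(-1/1760) = -3616/11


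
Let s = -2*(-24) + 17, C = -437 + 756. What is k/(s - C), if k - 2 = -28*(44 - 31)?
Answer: 181/127 ≈ 1.4252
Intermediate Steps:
C = 319
s = 65 (s = 48 + 17 = 65)
k = -362 (k = 2 - 28*(44 - 31) = 2 - 28*13 = 2 - 364 = -362)
k/(s - C) = -362/(65 - 1*319) = -362/(65 - 319) = -362/(-254) = -362*(-1/254) = 181/127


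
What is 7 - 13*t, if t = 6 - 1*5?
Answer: -6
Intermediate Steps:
t = 1 (t = 6 - 5 = 1)
7 - 13*t = 7 - 13*1 = 7 - 13 = -6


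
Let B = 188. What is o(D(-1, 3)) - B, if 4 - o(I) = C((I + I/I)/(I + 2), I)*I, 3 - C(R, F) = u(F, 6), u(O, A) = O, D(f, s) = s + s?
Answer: -166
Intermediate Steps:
D(f, s) = 2*s
C(R, F) = 3 - F
o(I) = 4 - I*(3 - I) (o(I) = 4 - (3 - I)*I = 4 - I*(3 - I))
o(D(-1, 3)) - B = (4 + (2*3)*(-3 + 2*3)) - 1*188 = (4 + 6*(-3 + 6)) - 188 = (4 + 6*3) - 188 = (4 + 18) - 188 = 22 - 188 = -166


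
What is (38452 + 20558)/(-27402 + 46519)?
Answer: 8430/2731 ≈ 3.0868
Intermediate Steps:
(38452 + 20558)/(-27402 + 46519) = 59010/19117 = 59010*(1/19117) = 8430/2731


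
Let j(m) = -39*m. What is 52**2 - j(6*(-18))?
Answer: -1508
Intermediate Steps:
52**2 - j(6*(-18)) = 52**2 - (-39)*6*(-18) = 2704 - (-39)*(-108) = 2704 - 1*4212 = 2704 - 4212 = -1508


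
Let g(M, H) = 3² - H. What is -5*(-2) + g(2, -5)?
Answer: 24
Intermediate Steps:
g(M, H) = 9 - H
-5*(-2) + g(2, -5) = -5*(-2) + (9 - 1*(-5)) = 10 + (9 + 5) = 10 + 14 = 24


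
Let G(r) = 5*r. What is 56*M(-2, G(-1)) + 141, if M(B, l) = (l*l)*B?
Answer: -2659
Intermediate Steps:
M(B, l) = B*l² (M(B, l) = l²*B = B*l²)
56*M(-2, G(-1)) + 141 = 56*(-2*(5*(-1))²) + 141 = 56*(-2*(-5)²) + 141 = 56*(-2*25) + 141 = 56*(-50) + 141 = -2800 + 141 = -2659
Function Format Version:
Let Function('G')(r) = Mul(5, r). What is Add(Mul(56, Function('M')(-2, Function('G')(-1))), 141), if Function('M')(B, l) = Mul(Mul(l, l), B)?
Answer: -2659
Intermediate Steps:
Function('M')(B, l) = Mul(B, Pow(l, 2)) (Function('M')(B, l) = Mul(Pow(l, 2), B) = Mul(B, Pow(l, 2)))
Add(Mul(56, Function('M')(-2, Function('G')(-1))), 141) = Add(Mul(56, Mul(-2, Pow(Mul(5, -1), 2))), 141) = Add(Mul(56, Mul(-2, Pow(-5, 2))), 141) = Add(Mul(56, Mul(-2, 25)), 141) = Add(Mul(56, -50), 141) = Add(-2800, 141) = -2659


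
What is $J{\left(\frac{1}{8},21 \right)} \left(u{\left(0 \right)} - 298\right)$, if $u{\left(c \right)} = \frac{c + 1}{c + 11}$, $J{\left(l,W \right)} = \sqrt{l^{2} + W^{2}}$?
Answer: $- \frac{16385 \sqrt{1129}}{88} \approx -6256.2$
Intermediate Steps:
$J{\left(l,W \right)} = \sqrt{W^{2} + l^{2}}$
$u{\left(c \right)} = \frac{1 + c}{11 + c}$
$J{\left(\frac{1}{8},21 \right)} \left(u{\left(0 \right)} - 298\right) = \sqrt{21^{2} + \left(\frac{1}{8}\right)^{2}} \left(\frac{1 + 0}{11 + 0} - 298\right) = \sqrt{441 + \left(\frac{1}{8}\right)^{2}} \left(\frac{1}{11} \cdot 1 - 298\right) = \sqrt{441 + \frac{1}{64}} \left(\frac{1}{11} \cdot 1 - 298\right) = \sqrt{\frac{28225}{64}} \left(\frac{1}{11} - 298\right) = \frac{5 \sqrt{1129}}{8} \left(- \frac{3277}{11}\right) = - \frac{16385 \sqrt{1129}}{88}$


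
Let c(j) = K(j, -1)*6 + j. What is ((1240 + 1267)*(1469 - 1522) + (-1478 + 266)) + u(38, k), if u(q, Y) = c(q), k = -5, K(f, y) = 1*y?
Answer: -134051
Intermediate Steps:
K(f, y) = y
c(j) = -6 + j (c(j) = -1*6 + j = -6 + j)
u(q, Y) = -6 + q
((1240 + 1267)*(1469 - 1522) + (-1478 + 266)) + u(38, k) = ((1240 + 1267)*(1469 - 1522) + (-1478 + 266)) + (-6 + 38) = (2507*(-53) - 1212) + 32 = (-132871 - 1212) + 32 = -134083 + 32 = -134051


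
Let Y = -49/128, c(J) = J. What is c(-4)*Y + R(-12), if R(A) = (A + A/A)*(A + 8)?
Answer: 1457/32 ≈ 45.531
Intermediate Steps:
R(A) = (1 + A)*(8 + A) (R(A) = (A + 1)*(8 + A) = (1 + A)*(8 + A))
Y = -49/128 (Y = -49*1/128 = -49/128 ≈ -0.38281)
c(-4)*Y + R(-12) = -4*(-49/128) + (8 + (-12)**2 + 9*(-12)) = 49/32 + (8 + 144 - 108) = 49/32 + 44 = 1457/32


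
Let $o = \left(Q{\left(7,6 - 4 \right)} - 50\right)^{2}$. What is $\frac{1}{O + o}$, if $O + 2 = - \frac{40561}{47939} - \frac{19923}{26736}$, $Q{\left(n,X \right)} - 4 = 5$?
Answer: $\frac{427232368}{716643303341} \approx 0.00059616$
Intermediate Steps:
$Q{\left(n,X \right)} = 9$ ($Q{\left(n,X \right)} = 4 + 5 = 9$)
$o = 1681$ ($o = \left(9 - 50\right)^{2} = \left(-41\right)^{2} = 1681$)
$O = - \frac{1534307267}{427232368}$ ($O = -2 - \left(\frac{6641}{8912} + \frac{40561}{47939}\right) = -2 - \frac{679842531}{427232368} = - \frac{1534307267}{427232368} \approx -3.5913$)
$\frac{1}{O + o} = \frac{1}{- \frac{1534307267}{427232368} + 1681} = \frac{1}{\frac{716643303341}{427232368}} = \frac{427232368}{716643303341}$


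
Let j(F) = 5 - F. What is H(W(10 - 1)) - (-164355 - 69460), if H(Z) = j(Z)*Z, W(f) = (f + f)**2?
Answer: 130459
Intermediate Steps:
W(f) = 4*f**2 (W(f) = (2*f)**2 = 4*f**2)
H(Z) = Z*(5 - Z) (H(Z) = (5 - Z)*Z = Z*(5 - Z))
H(W(10 - 1)) - (-164355 - 69460) = (4*(10 - 1)**2)*(5 - 4*(10 - 1)**2) - (-164355 - 69460) = (4*9**2)*(5 - 4*9**2) - 1*(-233815) = (4*81)*(5 - 4*81) + 233815 = 324*(5 - 1*324) + 233815 = 324*(5 - 324) + 233815 = 324*(-319) + 233815 = -103356 + 233815 = 130459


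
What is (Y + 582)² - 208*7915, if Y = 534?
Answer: -400864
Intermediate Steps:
(Y + 582)² - 208*7915 = (534 + 582)² - 208*7915 = 1116² - 1646320 = 1245456 - 1646320 = -400864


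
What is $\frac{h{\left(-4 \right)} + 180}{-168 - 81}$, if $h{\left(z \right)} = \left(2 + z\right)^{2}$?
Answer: $- \frac{184}{249} \approx -0.73896$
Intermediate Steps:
$\frac{h{\left(-4 \right)} + 180}{-168 - 81} = \frac{\left(2 - 4\right)^{2} + 180}{-168 - 81} = \frac{\left(-2\right)^{2} + 180}{-168 + \left(-141 + 60\right)} = \frac{4 + 180}{-168 - 81} = \frac{184}{-249} = 184 \left(- \frac{1}{249}\right) = - \frac{184}{249}$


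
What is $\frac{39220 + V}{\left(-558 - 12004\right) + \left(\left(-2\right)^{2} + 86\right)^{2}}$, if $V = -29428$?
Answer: $- \frac{4896}{2231} \approx -2.1945$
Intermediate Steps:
$\frac{39220 + V}{\left(-558 - 12004\right) + \left(\left(-2\right)^{2} + 86\right)^{2}} = \frac{39220 - 29428}{\left(-558 - 12004\right) + \left(\left(-2\right)^{2} + 86\right)^{2}} = \frac{9792}{\left(-558 - 12004\right) + \left(4 + 86\right)^{2}} = \frac{9792}{-12562 + 90^{2}} = \frac{9792}{-12562 + 8100} = \frac{9792}{-4462} = 9792 \left(- \frac{1}{4462}\right) = - \frac{4896}{2231}$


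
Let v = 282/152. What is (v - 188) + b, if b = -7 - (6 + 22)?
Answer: -16807/76 ≈ -221.14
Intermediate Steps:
v = 141/76 (v = 282*(1/152) = 141/76 ≈ 1.8553)
b = -35 (b = -7 - 1*28 = -7 - 28 = -35)
(v - 188) + b = (141/76 - 188) - 35 = -14147/76 - 35 = -16807/76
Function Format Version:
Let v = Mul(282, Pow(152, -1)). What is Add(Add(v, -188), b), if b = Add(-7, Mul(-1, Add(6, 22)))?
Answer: Rational(-16807, 76) ≈ -221.14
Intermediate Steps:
v = Rational(141, 76) (v = Mul(282, Rational(1, 152)) = Rational(141, 76) ≈ 1.8553)
b = -35 (b = Add(-7, Mul(-1, 28)) = Add(-7, -28) = -35)
Add(Add(v, -188), b) = Add(Add(Rational(141, 76), -188), -35) = Add(Rational(-14147, 76), -35) = Rational(-16807, 76)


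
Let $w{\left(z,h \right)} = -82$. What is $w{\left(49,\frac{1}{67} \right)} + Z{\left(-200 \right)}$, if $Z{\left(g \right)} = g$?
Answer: $-282$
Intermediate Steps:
$w{\left(49,\frac{1}{67} \right)} + Z{\left(-200 \right)} = -82 - 200 = -282$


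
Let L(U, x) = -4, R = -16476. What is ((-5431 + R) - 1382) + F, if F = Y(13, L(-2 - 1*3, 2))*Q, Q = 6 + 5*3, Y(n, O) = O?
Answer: -23373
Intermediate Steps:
Q = 21 (Q = 6 + 15 = 21)
F = -84 (F = -4*21 = -84)
((-5431 + R) - 1382) + F = ((-5431 - 16476) - 1382) - 84 = (-21907 - 1382) - 84 = -23289 - 84 = -23373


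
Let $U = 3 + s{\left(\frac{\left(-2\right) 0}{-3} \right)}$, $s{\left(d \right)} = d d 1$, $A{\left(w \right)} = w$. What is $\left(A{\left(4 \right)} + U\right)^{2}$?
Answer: $49$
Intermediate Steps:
$s{\left(d \right)} = d^{2}$ ($s{\left(d \right)} = d^{2} \cdot 1 = d^{2}$)
$U = 3$ ($U = 3 + \left(\frac{\left(-2\right) 0}{-3}\right)^{2} = 3 + \left(0 \left(- \frac{1}{3}\right)\right)^{2} = 3 + 0^{2} = 3 + 0 = 3$)
$\left(A{\left(4 \right)} + U\right)^{2} = \left(4 + 3\right)^{2} = 7^{2} = 49$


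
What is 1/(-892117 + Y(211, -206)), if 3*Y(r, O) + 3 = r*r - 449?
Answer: -3/2632282 ≈ -1.1397e-6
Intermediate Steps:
Y(r, O) = -452/3 + r**2/3 (Y(r, O) = -1 + (r*r - 449)/3 = -1 + (r**2 - 449)/3 = -1 + (-449 + r**2)/3 = -1 + (-449/3 + r**2/3) = -452/3 + r**2/3)
1/(-892117 + Y(211, -206)) = 1/(-892117 + (-452/3 + (1/3)*211**2)) = 1/(-892117 + (-452/3 + (1/3)*44521)) = 1/(-892117 + (-452/3 + 44521/3)) = 1/(-892117 + 44069/3) = 1/(-2632282/3) = -3/2632282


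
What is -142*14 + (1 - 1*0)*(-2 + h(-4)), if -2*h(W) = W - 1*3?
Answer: -3973/2 ≈ -1986.5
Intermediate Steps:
h(W) = 3/2 - W/2 (h(W) = -(W - 1*3)/2 = -(W - 3)/2 = -(-3 + W)/2 = 3/2 - W/2)
-142*14 + (1 - 1*0)*(-2 + h(-4)) = -142*14 + (1 - 1*0)*(-2 + (3/2 - ½*(-4))) = -1988 + (1 + 0)*(-2 + (3/2 + 2)) = -1988 + 1*(-2 + 7/2) = -1988 + 1*(3/2) = -1988 + 3/2 = -3973/2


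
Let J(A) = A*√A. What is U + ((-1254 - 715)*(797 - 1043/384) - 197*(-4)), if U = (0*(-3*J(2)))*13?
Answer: -600252253/384 ≈ -1.5632e+6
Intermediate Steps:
J(A) = A^(3/2)
U = 0 (U = (0*(-6*√2))*13 = 0*13 = 0)
U + ((-1254 - 715)*(797 - 1043/384) - 197*(-4)) = 0 + ((-1254 - 715)*(797 - 1043/384) - 197*(-4)) = 0 + (-1969*(797 - 1043*1/384) + 788) = 0 + (-1969*(797 - 1043/384) + 788) = 0 + (-1969*305005/384 + 788) = 0 + (-600554845/384 + 788) = 0 - 600252253/384 = -600252253/384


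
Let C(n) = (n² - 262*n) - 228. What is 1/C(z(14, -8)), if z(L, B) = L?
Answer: -1/3700 ≈ -0.00027027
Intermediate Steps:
C(n) = -228 + n² - 262*n
1/C(z(14, -8)) = 1/(-228 + 14² - 262*14) = 1/(-228 + 196 - 3668) = 1/(-3700) = -1/3700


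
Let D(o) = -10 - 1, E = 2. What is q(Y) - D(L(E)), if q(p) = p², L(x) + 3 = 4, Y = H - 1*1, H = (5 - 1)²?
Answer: 236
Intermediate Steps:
H = 16 (H = 4² = 16)
Y = 15 (Y = 16 - 1*1 = 16 - 1 = 15)
L(x) = 1 (L(x) = -3 + 4 = 1)
D(o) = -11
q(Y) - D(L(E)) = 15² - 1*(-11) = 225 + 11 = 236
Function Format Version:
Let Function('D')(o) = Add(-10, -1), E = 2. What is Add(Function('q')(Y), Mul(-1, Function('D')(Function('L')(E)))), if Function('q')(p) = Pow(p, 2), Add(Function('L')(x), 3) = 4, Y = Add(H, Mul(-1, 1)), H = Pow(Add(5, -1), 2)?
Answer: 236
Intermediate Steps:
H = 16 (H = Pow(4, 2) = 16)
Y = 15 (Y = Add(16, Mul(-1, 1)) = Add(16, -1) = 15)
Function('L')(x) = 1 (Function('L')(x) = Add(-3, 4) = 1)
Function('D')(o) = -11
Add(Function('q')(Y), Mul(-1, Function('D')(Function('L')(E)))) = Add(Pow(15, 2), Mul(-1, -11)) = Add(225, 11) = 236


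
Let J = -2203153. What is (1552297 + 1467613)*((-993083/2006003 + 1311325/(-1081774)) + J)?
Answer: -7219001242921862138483265/1085020944661 ≈ -6.6533e+12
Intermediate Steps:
(1552297 + 1467613)*((-993083/2006003 + 1311325/(-1081774)) + J) = (1552297 + 1467613)*((-993083/2006003 + 1311325/(-1081774)) - 2203153) = 3019910*((-993083*1/2006003 + 1311325*(-1/1081774)) - 2203153) = 3019910*((-993083/2006003 - 1311325/1081774) - 2203153) = 3019910*(-3704813253217/2170041889322 - 2203153) = 3019910*(-4780938003398685483/2170041889322) = -7219001242921862138483265/1085020944661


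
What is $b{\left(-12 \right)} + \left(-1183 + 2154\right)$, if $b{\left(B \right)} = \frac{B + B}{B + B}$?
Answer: $972$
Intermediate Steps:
$b{\left(B \right)} = 1$ ($b{\left(B \right)} = \frac{2 B}{2 B} = 2 B \frac{1}{2 B} = 1$)
$b{\left(-12 \right)} + \left(-1183 + 2154\right) = 1 + \left(-1183 + 2154\right) = 1 + 971 = 972$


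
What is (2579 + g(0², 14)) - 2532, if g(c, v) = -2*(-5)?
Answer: 57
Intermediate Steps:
g(c, v) = 10
(2579 + g(0², 14)) - 2532 = (2579 + 10) - 2532 = 2589 - 2532 = 57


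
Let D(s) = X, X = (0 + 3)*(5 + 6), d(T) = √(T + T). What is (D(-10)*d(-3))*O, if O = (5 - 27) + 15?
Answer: -231*I*√6 ≈ -565.83*I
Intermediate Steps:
d(T) = √2*√T (d(T) = √(2*T) = √2*√T)
O = -7 (O = -22 + 15 = -7)
X = 33 (X = 3*11 = 33)
D(s) = 33
(D(-10)*d(-3))*O = (33*(√2*√(-3)))*(-7) = (33*(√2*(I*√3)))*(-7) = (33*(I*√6))*(-7) = (33*I*√6)*(-7) = -231*I*√6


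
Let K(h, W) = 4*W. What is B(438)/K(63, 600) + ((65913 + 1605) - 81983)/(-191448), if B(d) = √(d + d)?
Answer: 14465/191448 + √219/1200 ≈ 0.087888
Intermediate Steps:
B(d) = √2*√d (B(d) = √(2*d) = √2*√d)
B(438)/K(63, 600) + ((65913 + 1605) - 81983)/(-191448) = (√2*√438)/((4*600)) + ((65913 + 1605) - 81983)/(-191448) = (2*√219)/2400 + (67518 - 81983)*(-1/191448) = (2*√219)*(1/2400) - 14465*(-1/191448) = √219/1200 + 14465/191448 = 14465/191448 + √219/1200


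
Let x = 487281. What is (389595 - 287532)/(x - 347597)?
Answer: 102063/139684 ≈ 0.73067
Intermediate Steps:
(389595 - 287532)/(x - 347597) = (389595 - 287532)/(487281 - 347597) = 102063/139684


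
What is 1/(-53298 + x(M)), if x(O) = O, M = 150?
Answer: -1/53148 ≈ -1.8815e-5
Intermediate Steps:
1/(-53298 + x(M)) = 1/(-53298 + 150) = 1/(-53148) = -1/53148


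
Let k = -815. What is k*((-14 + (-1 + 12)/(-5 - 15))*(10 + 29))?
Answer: 1849887/4 ≈ 4.6247e+5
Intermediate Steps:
k*((-14 + (-1 + 12)/(-5 - 15))*(10 + 29)) = -815*(-14 + (-1 + 12)/(-5 - 15))*(10 + 29) = -815*(-14 + 11/(-20))*39 = -815*(-14 + 11*(-1/20))*39 = -815*(-14 - 11/20)*39 = -(-47433)*39/4 = -815*(-11349/20) = 1849887/4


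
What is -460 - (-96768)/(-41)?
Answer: -115628/41 ≈ -2820.2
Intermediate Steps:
-460 - (-96768)/(-41) = -460 - (-96768)*(-1)/41 = -460 - 288*336/41 = -460 - 96768/41 = -115628/41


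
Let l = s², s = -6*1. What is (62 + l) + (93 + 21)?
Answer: 212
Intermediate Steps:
s = -6
l = 36 (l = (-6)² = 36)
(62 + l) + (93 + 21) = (62 + 36) + (93 + 21) = 98 + 114 = 212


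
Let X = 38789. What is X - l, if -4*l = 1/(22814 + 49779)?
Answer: 11263239509/290372 ≈ 38789.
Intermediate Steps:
l = -1/290372 (l = -1/(4*(22814 + 49779)) = -1/4/72593 = -1/4*1/72593 = -1/290372 ≈ -3.4439e-6)
X - l = 38789 - 1*(-1/290372) = 38789 + 1/290372 = 11263239509/290372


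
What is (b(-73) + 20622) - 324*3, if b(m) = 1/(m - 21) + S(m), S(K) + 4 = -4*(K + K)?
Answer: 1901619/94 ≈ 20230.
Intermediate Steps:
S(K) = -4 - 8*K (S(K) = -4 - 4*(K + K) = -4 - 8*K)
b(m) = -4 + 1/(-21 + m) - 8*m (b(m) = 1/(m - 21) + (-4 - 8*m) = 1/(-21 + m) + (-4 - 8*m) = -4 + 1/(-21 + m) - 8*m)
(b(-73) + 20622) - 324*3 = ((85 - 8*(-73)² + 164*(-73))/(-21 - 73) + 20622) - 324*3 = ((85 - 8*5329 - 11972)/(-94) + 20622) - 972 = (-(85 - 42632 - 11972)/94 + 20622) - 972 = (-1/94*(-54519) + 20622) - 972 = (54519/94 + 20622) - 972 = 1992987/94 - 972 = 1901619/94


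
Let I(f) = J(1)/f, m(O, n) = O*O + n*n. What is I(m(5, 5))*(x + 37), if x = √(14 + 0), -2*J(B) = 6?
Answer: -111/50 - 3*√14/50 ≈ -2.4445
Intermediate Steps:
J(B) = -3 (J(B) = -½*6 = -3)
m(O, n) = O² + n²
x = √14 ≈ 3.7417
I(f) = -3/f
I(m(5, 5))*(x + 37) = (-3/(5² + 5²))*(√14 + 37) = (-3/(25 + 25))*(37 + √14) = (-3/50)*(37 + √14) = (-3*1/50)*(37 + √14) = -3*(37 + √14)/50 = -111/50 - 3*√14/50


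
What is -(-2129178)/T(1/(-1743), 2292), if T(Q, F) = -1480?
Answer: -1064589/740 ≈ -1438.6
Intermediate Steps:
-(-2129178)/T(1/(-1743), 2292) = -(-2129178)/(-1480) = -(-2129178)*(-1)/1480 = -1*1064589/740 = -1064589/740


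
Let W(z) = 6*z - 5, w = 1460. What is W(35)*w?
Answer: 299300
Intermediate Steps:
W(z) = -5 + 6*z
W(35)*w = (-5 + 6*35)*1460 = (-5 + 210)*1460 = 205*1460 = 299300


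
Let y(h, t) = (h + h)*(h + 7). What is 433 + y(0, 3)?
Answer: 433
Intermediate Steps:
y(h, t) = 2*h*(7 + h) (y(h, t) = (2*h)*(7 + h) = 2*h*(7 + h))
433 + y(0, 3) = 433 + 2*0*(7 + 0) = 433 + 2*0*7 = 433 + 0 = 433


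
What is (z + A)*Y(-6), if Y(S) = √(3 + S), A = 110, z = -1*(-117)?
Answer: 227*I*√3 ≈ 393.18*I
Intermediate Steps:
z = 117
(z + A)*Y(-6) = (117 + 110)*√(3 - 6) = 227*√(-3) = 227*(I*√3) = 227*I*√3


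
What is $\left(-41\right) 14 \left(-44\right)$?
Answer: $25256$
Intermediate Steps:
$\left(-41\right) 14 \left(-44\right) = \left(-574\right) \left(-44\right) = 25256$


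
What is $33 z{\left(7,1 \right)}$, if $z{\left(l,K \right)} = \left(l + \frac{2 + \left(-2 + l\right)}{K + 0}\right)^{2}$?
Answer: $6468$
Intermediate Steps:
$z{\left(l,K \right)} = \left(l + \frac{l}{K}\right)^{2}$
$33 z{\left(7,1 \right)} = 33 \cdot 1^{-2} \cdot 7^{2} \left(1 + 1\right)^{2} = 33 \cdot 1 \cdot 49 \cdot 2^{2} = 33 \cdot 1 \cdot 49 \cdot 4 = 33 \cdot 196 = 6468$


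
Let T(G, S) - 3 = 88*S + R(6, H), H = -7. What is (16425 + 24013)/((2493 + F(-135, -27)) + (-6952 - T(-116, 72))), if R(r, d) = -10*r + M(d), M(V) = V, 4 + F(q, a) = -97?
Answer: -20219/5416 ≈ -3.7332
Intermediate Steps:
F(q, a) = -101 (F(q, a) = -4 - 97 = -101)
R(r, d) = d - 10*r (R(r, d) = -10*r + d = d - 10*r)
T(G, S) = -64 + 88*S (T(G, S) = 3 + (88*S + (-7 - 10*6)) = 3 + (88*S + (-7 - 60)) = 3 + (88*S - 67) = 3 + (-67 + 88*S) = -64 + 88*S)
(16425 + 24013)/((2493 + F(-135, -27)) + (-6952 - T(-116, 72))) = (16425 + 24013)/((2493 - 101) + (-6952 - (-64 + 88*72))) = 40438/(2392 + (-6952 - (-64 + 6336))) = 40438/(2392 + (-6952 - 1*6272)) = 40438/(2392 + (-6952 - 6272)) = 40438/(2392 - 13224) = 40438/(-10832) = 40438*(-1/10832) = -20219/5416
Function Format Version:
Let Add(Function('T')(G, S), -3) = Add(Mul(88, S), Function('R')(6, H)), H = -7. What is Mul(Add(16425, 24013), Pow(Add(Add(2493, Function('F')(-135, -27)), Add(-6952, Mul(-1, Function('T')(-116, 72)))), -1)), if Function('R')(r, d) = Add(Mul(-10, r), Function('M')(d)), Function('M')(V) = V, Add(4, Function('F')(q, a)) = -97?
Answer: Rational(-20219, 5416) ≈ -3.7332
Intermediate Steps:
Function('F')(q, a) = -101 (Function('F')(q, a) = Add(-4, -97) = -101)
Function('R')(r, d) = Add(d, Mul(-10, r)) (Function('R')(r, d) = Add(Mul(-10, r), d) = Add(d, Mul(-10, r)))
Function('T')(G, S) = Add(-64, Mul(88, S)) (Function('T')(G, S) = Add(3, Add(Mul(88, S), Add(-7, Mul(-10, 6)))) = Add(3, Add(Mul(88, S), Add(-7, -60))) = Add(3, Add(Mul(88, S), -67)) = Add(3, Add(-67, Mul(88, S))) = Add(-64, Mul(88, S)))
Mul(Add(16425, 24013), Pow(Add(Add(2493, Function('F')(-135, -27)), Add(-6952, Mul(-1, Function('T')(-116, 72)))), -1)) = Mul(Add(16425, 24013), Pow(Add(Add(2493, -101), Add(-6952, Mul(-1, Add(-64, Mul(88, 72))))), -1)) = Mul(40438, Pow(Add(2392, Add(-6952, Mul(-1, Add(-64, 6336)))), -1)) = Mul(40438, Pow(Add(2392, Add(-6952, Mul(-1, 6272))), -1)) = Mul(40438, Pow(Add(2392, Add(-6952, -6272)), -1)) = Mul(40438, Pow(Add(2392, -13224), -1)) = Mul(40438, Pow(-10832, -1)) = Mul(40438, Rational(-1, 10832)) = Rational(-20219, 5416)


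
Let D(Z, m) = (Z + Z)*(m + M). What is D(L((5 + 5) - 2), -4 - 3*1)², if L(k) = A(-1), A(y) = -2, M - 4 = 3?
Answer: 0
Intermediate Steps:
M = 7 (M = 4 + 3 = 7)
L(k) = -2
D(Z, m) = 2*Z*(7 + m) (D(Z, m) = (Z + Z)*(m + 7) = (2*Z)*(7 + m) = 2*Z*(7 + m))
D(L((5 + 5) - 2), -4 - 3*1)² = (2*(-2)*(7 + (-4 - 3*1)))² = (2*(-2)*(7 + (-4 - 3)))² = (2*(-2)*(7 - 7))² = (2*(-2)*0)² = 0² = 0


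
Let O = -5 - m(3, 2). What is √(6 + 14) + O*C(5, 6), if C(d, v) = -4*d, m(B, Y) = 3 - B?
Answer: 100 + 2*√5 ≈ 104.47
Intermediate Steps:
O = -5 (O = -5 - (3 - 1*3) = -5 - (3 - 3) = -5 - 1*0 = -5 + 0 = -5)
√(6 + 14) + O*C(5, 6) = √(6 + 14) - (-20)*5 = √20 - 5*(-20) = 2*√5 + 100 = 100 + 2*√5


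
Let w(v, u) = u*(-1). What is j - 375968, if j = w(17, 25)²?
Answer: -375343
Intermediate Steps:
w(v, u) = -u
j = 625 (j = (-1*25)² = (-25)² = 625)
j - 375968 = 625 - 375968 = -375343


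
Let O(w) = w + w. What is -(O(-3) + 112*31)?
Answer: -3466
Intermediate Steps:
O(w) = 2*w
-(O(-3) + 112*31) = -(2*(-3) + 112*31) = -(-6 + 3472) = -1*3466 = -3466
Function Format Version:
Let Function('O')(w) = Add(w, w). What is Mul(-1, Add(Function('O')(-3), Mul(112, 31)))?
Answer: -3466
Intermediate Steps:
Function('O')(w) = Mul(2, w)
Mul(-1, Add(Function('O')(-3), Mul(112, 31))) = Mul(-1, Add(Mul(2, -3), Mul(112, 31))) = Mul(-1, Add(-6, 3472)) = Mul(-1, 3466) = -3466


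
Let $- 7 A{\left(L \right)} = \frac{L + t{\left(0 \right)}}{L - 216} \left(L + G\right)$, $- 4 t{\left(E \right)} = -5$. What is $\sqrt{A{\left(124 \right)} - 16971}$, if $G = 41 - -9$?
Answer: $\frac{i \sqrt{7024449642}}{644} \approx 130.14 i$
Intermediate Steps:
$t{\left(E \right)} = \frac{5}{4}$ ($t{\left(E \right)} = \left(- \frac{1}{4}\right) \left(-5\right) = \frac{5}{4}$)
$G = 50$ ($G = 41 + 9 = 50$)
$A{\left(L \right)} = - \frac{\left(50 + L\right) \left(\frac{5}{4} + L\right)}{7 \left(-216 + L\right)}$ ($A{\left(L \right)} = - \frac{\frac{L + \frac{5}{4}}{L - 216} \left(L + 50\right)}{7} = - \frac{\frac{\frac{5}{4} + L}{-216 + L} \left(50 + L\right)}{7} = - \frac{\frac{1}{-216 + L} \left(50 + L\right) \left(\frac{5}{4} + L\right)}{7} = - \frac{\left(50 + L\right) \left(\frac{5}{4} + L\right)}{7 \left(-216 + L\right)}$)
$\sqrt{A{\left(124 \right)} - 16971} = \sqrt{\frac{-250 - 25420 - 4 \cdot 124^{2}}{28 \left(-216 + 124\right)} - 16971} = \sqrt{\frac{-250 - 25420 - 61504}{28 \left(-92\right)} - 16971} = \sqrt{\frac{1}{28} \left(- \frac{1}{92}\right) \left(-250 - 25420 - 61504\right) - 16971} = \sqrt{\frac{1}{28} \left(- \frac{1}{92}\right) \left(-87174\right) - 16971} = \sqrt{\frac{43587}{1288} - 16971} = \sqrt{- \frac{21815061}{1288}} = \frac{i \sqrt{7024449642}}{644}$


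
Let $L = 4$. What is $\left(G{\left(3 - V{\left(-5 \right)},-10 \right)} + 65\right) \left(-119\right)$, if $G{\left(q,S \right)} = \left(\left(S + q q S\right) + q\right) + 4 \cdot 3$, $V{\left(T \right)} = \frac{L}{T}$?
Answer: $\frac{43792}{5} \approx 8758.4$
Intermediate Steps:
$V{\left(T \right)} = \frac{4}{T}$
$G{\left(q,S \right)} = 12 + S + q + S q^{2}$ ($G{\left(q,S \right)} = \left(\left(S + q^{2} S\right) + q\right) + 12 = \left(\left(S + S q^{2}\right) + q\right) + 12 = \left(S + q + S q^{2}\right) + 12 = 12 + S + q + S q^{2}$)
$\left(G{\left(3 - V{\left(-5 \right)},-10 \right)} + 65\right) \left(-119\right) = \left(\left(12 - 10 + \left(3 - \frac{4}{-5}\right) - 10 \left(3 - \frac{4}{-5}\right)^{2}\right) + 65\right) \left(-119\right) = \left(\left(12 - 10 + \left(3 - 4 \left(- \frac{1}{5}\right)\right) - 10 \left(3 - 4 \left(- \frac{1}{5}\right)\right)^{2}\right) + 65\right) \left(-119\right) = \left(\left(12 - 10 + \left(3 - - \frac{4}{5}\right) - 10 \left(3 - - \frac{4}{5}\right)^{2}\right) + 65\right) \left(-119\right) = \left(\left(12 - 10 + \left(3 + \frac{4}{5}\right) - 10 \left(3 + \frac{4}{5}\right)^{2}\right) + 65\right) \left(-119\right) = \left(\left(12 - 10 + \frac{19}{5} - 10 \left(\frac{19}{5}\right)^{2}\right) + 65\right) \left(-119\right) = \left(\left(12 - 10 + \frac{19}{5} - \frac{722}{5}\right) + 65\right) \left(-119\right) = \left(- \frac{693}{5} + 65\right) \left(-119\right) = \left(- \frac{368}{5}\right) \left(-119\right) = \frac{43792}{5}$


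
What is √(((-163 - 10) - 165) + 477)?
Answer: √139 ≈ 11.790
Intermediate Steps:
√(((-163 - 10) - 165) + 477) = √((-173 - 165) + 477) = √(-338 + 477) = √139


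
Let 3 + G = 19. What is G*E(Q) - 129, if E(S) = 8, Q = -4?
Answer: -1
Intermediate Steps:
G = 16 (G = -3 + 19 = 16)
G*E(Q) - 129 = 16*8 - 129 = 128 - 129 = -1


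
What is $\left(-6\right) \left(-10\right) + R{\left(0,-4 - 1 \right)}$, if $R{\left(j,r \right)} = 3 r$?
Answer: $45$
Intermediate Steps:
$\left(-6\right) \left(-10\right) + R{\left(0,-4 - 1 \right)} = \left(-6\right) \left(-10\right) + 3 \left(-4 - 1\right) = 60 + 3 \left(-4 - 1\right) = 60 + 3 \left(-5\right) = 60 - 15 = 45$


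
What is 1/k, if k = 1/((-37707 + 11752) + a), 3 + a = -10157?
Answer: -36115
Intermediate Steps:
a = -10160 (a = -3 - 10157 = -10160)
k = -1/36115 (k = 1/((-37707 + 11752) - 10160) = 1/(-25955 - 10160) = 1/(-36115) = -1/36115 ≈ -2.7689e-5)
1/k = 1/(-1/36115) = -36115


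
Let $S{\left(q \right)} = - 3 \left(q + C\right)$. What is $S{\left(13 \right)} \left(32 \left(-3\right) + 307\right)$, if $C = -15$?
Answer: $1266$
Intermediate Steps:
$S{\left(q \right)} = 45 - 3 q$ ($S{\left(q \right)} = - 3 \left(q - 15\right) = - 3 \left(-15 + q\right) = 45 - 3 q$)
$S{\left(13 \right)} \left(32 \left(-3\right) + 307\right) = \left(45 - 39\right) \left(32 \left(-3\right) + 307\right) = \left(45 - 39\right) \left(-96 + 307\right) = 6 \cdot 211 = 1266$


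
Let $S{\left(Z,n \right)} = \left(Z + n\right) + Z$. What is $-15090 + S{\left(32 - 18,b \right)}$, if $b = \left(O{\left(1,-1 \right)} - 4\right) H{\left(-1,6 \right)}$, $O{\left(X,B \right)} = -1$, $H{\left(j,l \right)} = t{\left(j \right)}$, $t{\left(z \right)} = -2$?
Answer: $-15052$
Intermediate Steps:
$H{\left(j,l \right)} = -2$
$b = 10$ ($b = \left(-1 - 4\right) \left(-2\right) = \left(-5\right) \left(-2\right) = 10$)
$S{\left(Z,n \right)} = n + 2 Z$
$-15090 + S{\left(32 - 18,b \right)} = -15090 + \left(10 + 2 \left(32 - 18\right)\right) = -15090 + \left(10 + 2 \cdot 14\right) = -15090 + \left(10 + 28\right) = -15090 + 38 = -15052$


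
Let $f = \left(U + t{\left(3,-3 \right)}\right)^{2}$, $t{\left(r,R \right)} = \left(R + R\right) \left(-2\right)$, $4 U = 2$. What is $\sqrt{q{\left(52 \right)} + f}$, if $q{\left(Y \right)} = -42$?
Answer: $\frac{\sqrt{457}}{2} \approx 10.689$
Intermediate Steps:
$U = \frac{1}{2}$ ($U = \frac{1}{4} \cdot 2 = \frac{1}{2} \approx 0.5$)
$t{\left(r,R \right)} = - 4 R$ ($t{\left(r,R \right)} = 2 R \left(-2\right) = - 4 R$)
$f = \frac{625}{4}$ ($f = \left(\frac{1}{2} - -12\right)^{2} = \left(\frac{1}{2} + 12\right)^{2} = \left(\frac{25}{2}\right)^{2} = \frac{625}{4} \approx 156.25$)
$\sqrt{q{\left(52 \right)} + f} = \sqrt{-42 + \frac{625}{4}} = \sqrt{\frac{457}{4}} = \frac{\sqrt{457}}{2}$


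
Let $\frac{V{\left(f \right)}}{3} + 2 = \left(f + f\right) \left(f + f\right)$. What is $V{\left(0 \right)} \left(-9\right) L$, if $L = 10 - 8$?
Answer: $108$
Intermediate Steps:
$L = 2$ ($L = 10 - 8 = 2$)
$V{\left(f \right)} = -6 + 12 f^{2}$ ($V{\left(f \right)} = -6 + 3 \left(f + f\right) \left(f + f\right) = -6 + 3 \cdot 2 f 2 f = -6 + 3 \cdot 4 f^{2} = -6 + 12 f^{2}$)
$V{\left(0 \right)} \left(-9\right) L = \left(-6 + 12 \cdot 0^{2}\right) \left(-9\right) 2 = \left(-6 + 12 \cdot 0\right) \left(-9\right) 2 = \left(-6 + 0\right) \left(-9\right) 2 = \left(-6\right) \left(-9\right) 2 = 54 \cdot 2 = 108$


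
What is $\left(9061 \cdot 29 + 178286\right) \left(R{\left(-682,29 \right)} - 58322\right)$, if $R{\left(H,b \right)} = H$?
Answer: $-26024009220$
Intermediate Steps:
$\left(9061 \cdot 29 + 178286\right) \left(R{\left(-682,29 \right)} - 58322\right) = \left(9061 \cdot 29 + 178286\right) \left(-682 - 58322\right) = \left(262769 + 178286\right) \left(-59004\right) = 441055 \left(-59004\right) = -26024009220$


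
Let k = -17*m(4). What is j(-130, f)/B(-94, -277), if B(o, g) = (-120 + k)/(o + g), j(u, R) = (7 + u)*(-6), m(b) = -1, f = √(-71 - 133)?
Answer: 273798/103 ≈ 2658.2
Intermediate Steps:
f = 2*I*√51 (f = √(-204) = 2*I*√51 ≈ 14.283*I)
j(u, R) = -42 - 6*u
k = 17 (k = -17*(-1) = 17)
B(o, g) = -103/(g + o) (B(o, g) = (-120 + 17)/(o + g) = -103/(g + o))
j(-130, f)/B(-94, -277) = (-42 - 6*(-130))/((-103/(-277 - 94))) = (-42 + 780)/((-103/(-371))) = 738/((-103*(-1/371))) = 738/(103/371) = 738*(371/103) = 273798/103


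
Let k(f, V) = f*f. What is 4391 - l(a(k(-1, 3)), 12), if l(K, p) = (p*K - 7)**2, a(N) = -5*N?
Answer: -98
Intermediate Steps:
k(f, V) = f**2
l(K, p) = (-7 + K*p)**2 (l(K, p) = (K*p - 7)**2 = (-7 + K*p)**2)
4391 - l(a(k(-1, 3)), 12) = 4391 - (-7 - 5*(-1)**2*12)**2 = 4391 - (-7 - 5*1*12)**2 = 4391 - (-7 - 5*12)**2 = 4391 - (-7 - 60)**2 = 4391 - 1*(-67)**2 = 4391 - 1*4489 = 4391 - 4489 = -98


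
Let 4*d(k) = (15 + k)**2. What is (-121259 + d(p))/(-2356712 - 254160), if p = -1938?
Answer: -3212893/10443488 ≈ -0.30765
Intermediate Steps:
d(k) = (15 + k)**2/4
(-121259 + d(p))/(-2356712 - 254160) = (-121259 + (15 - 1938)**2/4)/(-2356712 - 254160) = (-121259 + (1/4)*(-1923)**2)/(-2610872) = (-121259 + (1/4)*3697929)*(-1/2610872) = (-121259 + 3697929/4)*(-1/2610872) = (3212893/4)*(-1/2610872) = -3212893/10443488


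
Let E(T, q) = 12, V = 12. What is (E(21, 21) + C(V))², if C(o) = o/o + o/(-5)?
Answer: 2809/25 ≈ 112.36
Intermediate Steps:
C(o) = 1 - o/5 (C(o) = 1 + o*(-⅕) = 1 - o/5)
(E(21, 21) + C(V))² = (12 + (1 - ⅕*12))² = (12 + (1 - 12/5))² = (12 - 7/5)² = (53/5)² = 2809/25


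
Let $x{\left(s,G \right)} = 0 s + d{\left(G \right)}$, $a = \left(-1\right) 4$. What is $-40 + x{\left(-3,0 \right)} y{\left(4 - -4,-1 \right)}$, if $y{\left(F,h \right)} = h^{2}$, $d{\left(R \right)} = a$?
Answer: $-44$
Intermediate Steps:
$a = -4$
$d{\left(R \right)} = -4$
$x{\left(s,G \right)} = -4$ ($x{\left(s,G \right)} = 0 s - 4 = 0 - 4 = -4$)
$-40 + x{\left(-3,0 \right)} y{\left(4 - -4,-1 \right)} = -40 - 4 \left(-1\right)^{2} = -40 - 4 = -44$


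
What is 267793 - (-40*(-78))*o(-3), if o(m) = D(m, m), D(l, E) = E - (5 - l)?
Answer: 302113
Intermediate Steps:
D(l, E) = -5 + E + l (D(l, E) = E + (-5 + l) = -5 + E + l)
o(m) = -5 + 2*m (o(m) = -5 + m + m = -5 + 2*m)
267793 - (-40*(-78))*o(-3) = 267793 - (-40*(-78))*(-5 + 2*(-3)) = 267793 - 3120*(-5 - 6) = 267793 - 3120*(-11) = 267793 - 1*(-34320) = 267793 + 34320 = 302113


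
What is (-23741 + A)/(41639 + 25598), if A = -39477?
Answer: -63218/67237 ≈ -0.94023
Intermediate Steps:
(-23741 + A)/(41639 + 25598) = (-23741 - 39477)/(41639 + 25598) = -63218/67237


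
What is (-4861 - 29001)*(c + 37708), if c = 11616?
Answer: -1670209288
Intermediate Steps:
(-4861 - 29001)*(c + 37708) = (-4861 - 29001)*(11616 + 37708) = -33862*49324 = -1670209288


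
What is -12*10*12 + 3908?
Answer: 2468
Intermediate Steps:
-12*10*12 + 3908 = -120*12 + 3908 = -1440 + 3908 = 2468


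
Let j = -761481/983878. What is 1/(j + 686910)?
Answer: 140554/96547839357 ≈ 1.4558e-6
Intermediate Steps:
j = -108783/140554 (j = -761481*1/983878 = -108783/140554 ≈ -0.77396)
1/(j + 686910) = 1/(-108783/140554 + 686910) = 1/(96547839357/140554) = 140554/96547839357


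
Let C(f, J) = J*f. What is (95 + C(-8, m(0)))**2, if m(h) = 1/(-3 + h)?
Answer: 85849/9 ≈ 9538.8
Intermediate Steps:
(95 + C(-8, m(0)))**2 = (95 - 8/(-3 + 0))**2 = (95 - 8/(-3))**2 = (95 - 1/3*(-8))**2 = (95 + 8/3)**2 = (293/3)**2 = 85849/9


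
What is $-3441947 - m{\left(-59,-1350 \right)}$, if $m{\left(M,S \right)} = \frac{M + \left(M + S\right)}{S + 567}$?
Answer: $- \frac{2695045969}{783} \approx -3.4419 \cdot 10^{6}$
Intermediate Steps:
$m{\left(M,S \right)} = \frac{S + 2 M}{567 + S}$
$-3441947 - m{\left(-59,-1350 \right)} = -3441947 - \frac{-1350 + 2 \left(-59\right)}{567 - 1350} = -3441947 - \frac{-1350 - 118}{-783} = -3441947 - \left(- \frac{1}{783}\right) \left(-1468\right) = -3441947 - \frac{1468}{783} = - \frac{2695045969}{783}$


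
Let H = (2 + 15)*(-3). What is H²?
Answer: 2601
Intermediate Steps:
H = -51 (H = 17*(-3) = -51)
H² = (-51)² = 2601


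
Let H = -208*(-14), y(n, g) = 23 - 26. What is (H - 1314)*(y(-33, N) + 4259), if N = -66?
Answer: 6801088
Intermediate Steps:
y(n, g) = -3
H = 2912
(H - 1314)*(y(-33, N) + 4259) = (2912 - 1314)*(-3 + 4259) = 1598*4256 = 6801088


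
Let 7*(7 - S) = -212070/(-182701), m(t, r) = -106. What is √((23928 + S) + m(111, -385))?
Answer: √38974515401163531/1278907 ≈ 154.37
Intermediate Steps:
S = 8740279/1278907 (S = 7 - (-212070)/(7*(-182701)) = 7 - (-212070)*(-1)/(7*182701) = 7 - ⅐*212070/182701 = 7 - 212070/1278907 = 8740279/1278907 ≈ 6.8342)
√((23928 + S) + m(111, -385)) = √((23928 + 8740279/1278907) - 106) = √(30610426975/1278907 - 106) = √(30474862833/1278907) = √38974515401163531/1278907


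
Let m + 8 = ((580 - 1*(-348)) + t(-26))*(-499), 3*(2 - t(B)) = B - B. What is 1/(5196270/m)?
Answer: -232039/2598135 ≈ -0.089310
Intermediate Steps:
t(B) = 2 (t(B) = 2 - (B - B)/3 = 2 - 1/3*0 = 2 + 0 = 2)
m = -464078 (m = -8 + ((580 - 1*(-348)) + 2)*(-499) = -8 + ((580 + 348) + 2)*(-499) = -8 + (928 + 2)*(-499) = -8 + 930*(-499) = -8 - 464070 = -464078)
1/(5196270/m) = 1/(5196270/(-464078)) = 1/(5196270*(-1/464078)) = 1/(-2598135/232039) = -232039/2598135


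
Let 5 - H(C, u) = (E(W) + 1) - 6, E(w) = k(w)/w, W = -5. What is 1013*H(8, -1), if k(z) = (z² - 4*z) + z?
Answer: 18234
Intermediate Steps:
k(z) = z² - 3*z
E(w) = -3 + w (E(w) = (w*(-3 + w))/w = -3 + w)
H(C, u) = 18 (H(C, u) = 5 - (((-3 - 5) + 1) - 6) = 5 - ((-8 + 1) - 6) = 5 - (-7 - 6) = 5 - 1*(-13) = 5 + 13 = 18)
1013*H(8, -1) = 1013*18 = 18234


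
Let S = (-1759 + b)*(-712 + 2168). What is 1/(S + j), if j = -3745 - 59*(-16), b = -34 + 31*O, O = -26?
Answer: -1/3786945 ≈ -2.6406e-7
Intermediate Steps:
b = -840 (b = -34 + 31*(-26) = -34 - 806 = -840)
S = -3784144 (S = (-1759 - 840)*(-712 + 2168) = -2599*1456 = -3784144)
j = -2801 (j = -3745 + 944 = -2801)
1/(S + j) = 1/(-3784144 - 2801) = 1/(-3786945) = -1/3786945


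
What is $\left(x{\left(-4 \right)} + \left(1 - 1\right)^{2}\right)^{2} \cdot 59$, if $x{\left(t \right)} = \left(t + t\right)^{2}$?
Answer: $241664$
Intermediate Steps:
$x{\left(t \right)} = 4 t^{2}$ ($x{\left(t \right)} = \left(2 t\right)^{2} = 4 t^{2}$)
$\left(x{\left(-4 \right)} + \left(1 - 1\right)^{2}\right)^{2} \cdot 59 = \left(4 \left(-4\right)^{2} + \left(1 - 1\right)^{2}\right)^{2} \cdot 59 = \left(4 \cdot 16 + 0^{2}\right)^{2} \cdot 59 = \left(64 + 0\right)^{2} \cdot 59 = 64^{2} \cdot 59 = 4096 \cdot 59 = 241664$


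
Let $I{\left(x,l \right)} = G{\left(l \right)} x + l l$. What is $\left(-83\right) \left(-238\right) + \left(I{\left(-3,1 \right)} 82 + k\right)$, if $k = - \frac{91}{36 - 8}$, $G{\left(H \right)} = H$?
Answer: $\frac{78347}{4} \approx 19587.0$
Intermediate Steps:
$k = - \frac{13}{4}$ ($k = - \frac{91}{36 - 8} = - \frac{91}{28} = \left(-91\right) \frac{1}{28} = - \frac{13}{4} \approx -3.25$)
$I{\left(x,l \right)} = l^{2} + l x$ ($I{\left(x,l \right)} = l x + l l = l x + l^{2} = l^{2} + l x$)
$\left(-83\right) \left(-238\right) + \left(I{\left(-3,1 \right)} 82 + k\right) = \left(-83\right) \left(-238\right) + \left(1 \left(1 - 3\right) 82 - \frac{13}{4}\right) = 19754 + \left(1 \left(-2\right) 82 - \frac{13}{4}\right) = 19754 - \frac{669}{4} = \frac{78347}{4}$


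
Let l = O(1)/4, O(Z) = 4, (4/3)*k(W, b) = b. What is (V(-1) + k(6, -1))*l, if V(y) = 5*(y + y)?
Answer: -43/4 ≈ -10.750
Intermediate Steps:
k(W, b) = 3*b/4
l = 1 (l = 4/4 = 4*(¼) = 1)
V(y) = 10*y (V(y) = 5*(2*y) = 10*y)
(V(-1) + k(6, -1))*l = (10*(-1) + (¾)*(-1))*1 = (-10 - ¾)*1 = -43/4*1 = -43/4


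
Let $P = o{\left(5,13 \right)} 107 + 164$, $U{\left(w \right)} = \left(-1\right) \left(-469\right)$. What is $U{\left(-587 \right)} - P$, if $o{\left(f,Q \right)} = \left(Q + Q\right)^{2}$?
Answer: $-72027$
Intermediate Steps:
$U{\left(w \right)} = 469$
$o{\left(f,Q \right)} = 4 Q^{2}$ ($o{\left(f,Q \right)} = \left(2 Q\right)^{2} = 4 Q^{2}$)
$P = 72496$ ($P = 4 \cdot 13^{2} \cdot 107 + 164 = 4 \cdot 169 \cdot 107 + 164 = 676 \cdot 107 + 164 = 72332 + 164 = 72496$)
$U{\left(-587 \right)} - P = 469 - 72496 = -72027$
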